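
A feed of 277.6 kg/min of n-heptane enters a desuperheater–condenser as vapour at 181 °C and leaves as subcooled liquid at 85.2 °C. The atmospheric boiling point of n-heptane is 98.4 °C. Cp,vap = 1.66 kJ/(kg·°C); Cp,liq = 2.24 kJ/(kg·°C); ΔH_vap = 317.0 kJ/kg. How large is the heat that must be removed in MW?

Q_c = 2.24 MW

vapour 181→98.4 °C: -137.12 kJ/kg
condensation at 98.4 °C: -317 kJ/kg
liquid 98.4→85.2 °C: -29.568 kJ/kg
Δh = -137.12 + -317 + -29.568 = -483.68 kJ/kg
Q = ṁ·Δh = 277.6 kg/min × -483.68 kJ/kg = -134270 kJ/min
|Q| = 2237.8 kW = 2.2378 MW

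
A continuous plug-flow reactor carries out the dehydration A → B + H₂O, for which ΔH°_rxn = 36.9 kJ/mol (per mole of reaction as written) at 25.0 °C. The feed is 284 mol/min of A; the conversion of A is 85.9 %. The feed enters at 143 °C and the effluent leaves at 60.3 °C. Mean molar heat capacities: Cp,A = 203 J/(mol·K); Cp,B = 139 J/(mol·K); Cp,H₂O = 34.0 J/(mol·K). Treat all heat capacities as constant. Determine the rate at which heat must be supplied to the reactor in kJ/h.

Q_in = 239000 kJ/h

Extent of reaction ξ = 0.859 × 284 = 243.96 mol/min
Reaction term: ξ·ΔH°_rxn = 243.96 × 36.9 = 9002 kJ/min
Sensible, feed 143→25 °C: -6802.9 kJ/min
Outlet flows (mol/min): A 40.044, B 243.96, H₂O 243.96
Sensible, products 25→60.3 °C: 1776.8 kJ/min
Q = ΔH = 3975.8 kJ/min = 66.263 kW
Heat supplied = 238550 kJ/h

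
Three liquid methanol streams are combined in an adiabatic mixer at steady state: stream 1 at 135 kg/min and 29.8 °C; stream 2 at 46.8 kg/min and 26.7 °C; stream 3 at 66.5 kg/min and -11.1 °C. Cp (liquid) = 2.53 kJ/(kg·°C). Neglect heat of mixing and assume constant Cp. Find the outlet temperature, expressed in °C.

T_out = 18.3 °C

No heat crosses the boundary, so H_out = H_in.
Σ ṁᵢCp,ᵢTᵢ = 135×2.53×29.8 + 46.8×2.53×26.7 + 66.5×2.53×-11.1 = 11472
Σ ṁᵢCp,ᵢ = 135×2.53 + 46.8×2.53 + 66.5×2.53 = 628.2
T_out = 11472 / 628.2 = 18.262 °C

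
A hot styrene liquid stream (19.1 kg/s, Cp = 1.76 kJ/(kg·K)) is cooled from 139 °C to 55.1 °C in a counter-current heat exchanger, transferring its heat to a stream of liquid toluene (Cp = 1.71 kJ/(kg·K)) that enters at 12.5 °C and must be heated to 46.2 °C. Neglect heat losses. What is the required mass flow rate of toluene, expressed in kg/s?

Heat released by hot stream: Q = 19.1 × 1.76 × (139 − 55.1) = 2820.4 kJ/s
Energy balance on cold side (adiabatic exchanger): Q = ṁ_c·Cp_c·(T_c,out − T_c,in)
ṁ_c = 2820.4 / [1.71 × (46.2 − 12.5)] = 48.942 kg/s

ṁ_c = 48.9 kg/s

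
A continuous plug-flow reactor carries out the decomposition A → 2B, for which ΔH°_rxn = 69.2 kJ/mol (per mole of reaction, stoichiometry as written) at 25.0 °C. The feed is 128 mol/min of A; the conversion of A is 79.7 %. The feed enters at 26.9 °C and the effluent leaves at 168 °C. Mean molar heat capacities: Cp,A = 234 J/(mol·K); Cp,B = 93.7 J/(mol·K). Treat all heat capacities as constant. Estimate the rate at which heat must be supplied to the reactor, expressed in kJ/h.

Extent of reaction ξ = 0.797 × 128 = 102.02 mol/min
Reaction term: ξ·ΔH°_rxn = 102.02 × 69.2 = 7059.5 kJ/min
Sensible, feed 26.9→25 °C: -56.909 kJ/min
Outlet flows (mol/min): A 25.984, B 204.03
Sensible, products 25→168 °C: 3603.3 kJ/min
Q = ΔH = 10606 kJ/min = 176.77 kW
Heat supplied = 636360 kJ/h

Q_in = 636000 kJ/h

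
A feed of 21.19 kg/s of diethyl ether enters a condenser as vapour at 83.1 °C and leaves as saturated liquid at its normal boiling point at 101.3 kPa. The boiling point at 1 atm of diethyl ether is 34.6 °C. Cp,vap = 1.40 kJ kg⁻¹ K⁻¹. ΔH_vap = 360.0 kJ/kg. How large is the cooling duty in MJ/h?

Q_c = 32600 MJ/h

vapour 83.1→34.6 °C: -67.9 kJ/kg
condensation at 34.6 °C: -360 kJ/kg
Δh = -67.9 + -360 = -427.9 kJ/kg
Q = ṁ·Δh = 21.19 kg/s × -427.9 kJ/kg = -9067.2 kJ/s
|Q| = 9067.2 kW = 32642 MJ/h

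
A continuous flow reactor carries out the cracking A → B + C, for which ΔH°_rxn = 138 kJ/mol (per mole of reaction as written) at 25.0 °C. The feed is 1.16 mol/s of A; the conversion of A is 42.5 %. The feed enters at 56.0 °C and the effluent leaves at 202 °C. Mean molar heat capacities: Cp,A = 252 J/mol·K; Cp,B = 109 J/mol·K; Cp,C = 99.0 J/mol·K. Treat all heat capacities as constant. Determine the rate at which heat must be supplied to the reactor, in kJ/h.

Q_in = 385000 kJ/h

Extent of reaction ξ = 0.425 × 1.16 = 0.493 mol/s
Reaction term: ξ·ΔH°_rxn = 0.493 × 138 = 68.034 kJ/s
Sensible, feed 56.0→25 °C: -9.0619 kJ/s
Outlet flows (mol/s): A 0.667, B 0.493, C 0.493
Sensible, products 25→202 °C: 47.901 kJ/s
Q = ΔH = 106.87 kJ/s = 106.87 kW
Heat supplied = 384740 kJ/h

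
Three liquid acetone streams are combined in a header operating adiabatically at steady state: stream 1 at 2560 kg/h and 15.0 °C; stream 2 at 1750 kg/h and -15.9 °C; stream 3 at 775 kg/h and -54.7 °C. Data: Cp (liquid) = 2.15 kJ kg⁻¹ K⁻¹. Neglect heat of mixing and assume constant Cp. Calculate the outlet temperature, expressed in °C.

Adiabatic, steady state ⇒ Σ ṁᵢCp,ᵢ(T_out − Tᵢ) = 0
Σ ṁᵢCp,ᵢTᵢ = 2560×2.15×15.0 + 1750×2.15×-15.9 + 775×2.15×-54.7 = -68408
Σ ṁᵢCp,ᵢ = 2560×2.15 + 1750×2.15 + 775×2.15 = 10933
T_out = -68408 / 10933 = -6.2571 °C

T_out = -6.26 °C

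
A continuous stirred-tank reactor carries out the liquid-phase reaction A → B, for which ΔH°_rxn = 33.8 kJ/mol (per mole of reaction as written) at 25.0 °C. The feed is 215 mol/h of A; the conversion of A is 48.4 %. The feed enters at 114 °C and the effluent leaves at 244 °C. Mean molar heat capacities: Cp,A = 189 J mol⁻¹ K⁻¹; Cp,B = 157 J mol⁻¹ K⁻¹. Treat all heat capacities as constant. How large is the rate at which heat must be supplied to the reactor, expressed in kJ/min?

Q_in = 135 kJ/min

Extent of reaction ξ = 0.484 × 215 = 104.06 mol/h
Reaction term: ξ·ΔH°_rxn = 104.06 × 33.8 = 3517.2 kJ/h
Sensible, feed 114→25 °C: -3616.5 kJ/h
Outlet flows (mol/h): A 110.94, B 104.06
Sensible, products 25→244 °C: 8169.8 kJ/h
Q = ΔH = 8070.5 kJ/h = 2.2418 kW
Heat supplied = 134.51 kJ/min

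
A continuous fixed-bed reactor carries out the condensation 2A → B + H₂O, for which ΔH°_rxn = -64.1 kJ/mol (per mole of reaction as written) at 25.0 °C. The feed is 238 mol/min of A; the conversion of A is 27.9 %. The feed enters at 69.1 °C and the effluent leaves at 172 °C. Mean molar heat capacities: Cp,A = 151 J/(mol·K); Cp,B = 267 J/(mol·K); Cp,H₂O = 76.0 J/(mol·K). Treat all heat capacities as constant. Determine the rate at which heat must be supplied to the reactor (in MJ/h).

Q_in = 106 MJ/h

Extent of reaction ξ = 0.279 × 238 / 2 = 33.201 mol/min
Reaction term: ξ·ΔH°_rxn = 33.201 × -64.1 = -2128.2 kJ/min
Sensible, feed 69.1→25 °C: -1584.9 kJ/min
Outlet flows (mol/min): A 171.6, B 33.201, H₂O 33.201
Sensible, products 25→172 °C: 5483 kJ/min
Q = ΔH = 1769.9 kJ/min = 29.499 kW
Heat supplied = 106.2 MJ/h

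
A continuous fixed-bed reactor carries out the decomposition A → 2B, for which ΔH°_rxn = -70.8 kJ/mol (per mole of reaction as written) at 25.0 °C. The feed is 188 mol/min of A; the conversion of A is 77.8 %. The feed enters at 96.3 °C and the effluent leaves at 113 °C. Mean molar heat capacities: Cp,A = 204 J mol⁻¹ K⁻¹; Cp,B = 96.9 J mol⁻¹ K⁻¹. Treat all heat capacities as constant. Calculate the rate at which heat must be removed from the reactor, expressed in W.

Extent of reaction ξ = 0.778 × 188 = 146.26 mol/min
Reaction term: ξ·ΔH°_rxn = 146.26 × -70.8 = -10355 kJ/min
Sensible, feed 96.3→25 °C: -2734.5 kJ/min
Outlet flows (mol/min): A 41.736, B 292.53
Sensible, products 25→113 °C: 3243.7 kJ/min
Q = ΔH = -9846.3 kJ/min = -164.1 kW
Heat removed = 164100 W

Q_out = 164000 W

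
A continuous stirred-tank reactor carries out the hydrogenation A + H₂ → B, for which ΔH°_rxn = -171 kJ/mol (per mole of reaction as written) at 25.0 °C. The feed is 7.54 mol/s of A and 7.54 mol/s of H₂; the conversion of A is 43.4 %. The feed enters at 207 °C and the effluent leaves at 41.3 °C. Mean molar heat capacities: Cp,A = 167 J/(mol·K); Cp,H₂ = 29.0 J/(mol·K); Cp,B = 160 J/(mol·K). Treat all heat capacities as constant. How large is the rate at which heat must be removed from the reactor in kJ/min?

Q_out = 48400 kJ/min

Extent of reaction ξ = 0.434 × 7.54 = 3.2724 mol/s
Reaction term: ξ·ΔH°_rxn = 3.2724 × -171 = -559.57 kJ/s
Sensible, feed 207→25 °C: -268.97 kJ/s
Outlet flows (mol/s): A 4.2676, H₂ 4.2676, B 3.2724
Sensible, products 25→41.3 °C: 22.169 kJ/s
Q = ΔH = -806.37 kJ/s = -806.37 kW
Heat removed = 48382 kJ/min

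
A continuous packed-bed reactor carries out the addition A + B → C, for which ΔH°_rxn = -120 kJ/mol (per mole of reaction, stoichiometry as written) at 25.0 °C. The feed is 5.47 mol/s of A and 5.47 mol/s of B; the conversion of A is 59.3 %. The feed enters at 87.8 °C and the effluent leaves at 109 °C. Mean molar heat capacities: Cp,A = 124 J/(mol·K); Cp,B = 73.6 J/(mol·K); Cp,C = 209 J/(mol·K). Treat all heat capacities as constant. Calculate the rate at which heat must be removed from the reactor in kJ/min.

Q_out = 21800 kJ/min

Extent of reaction ξ = 0.593 × 5.47 = 3.2437 mol/s
Reaction term: ξ·ΔH°_rxn = 3.2437 × -120 = -389.25 kJ/s
Sensible, feed 87.8→25 °C: -67.879 kJ/s
Outlet flows (mol/s): A 2.2263, B 2.2263, C 3.2437
Sensible, products 25→109 °C: 93.899 kJ/s
Q = ΔH = -363.22 kJ/s = -363.22 kW
Heat removed = 21793 kJ/min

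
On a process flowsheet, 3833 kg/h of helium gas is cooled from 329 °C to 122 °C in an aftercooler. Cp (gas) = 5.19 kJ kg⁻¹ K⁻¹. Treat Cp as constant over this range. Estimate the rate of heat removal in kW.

Q = ṁ·Cp·ΔT = 3833 × 5.19 × (122 − 329) = -4.1179e+06 kJ/h
Converting: 4.1179e+06 / 3600 s = 1143.9 kW

Q_c = 1140 kW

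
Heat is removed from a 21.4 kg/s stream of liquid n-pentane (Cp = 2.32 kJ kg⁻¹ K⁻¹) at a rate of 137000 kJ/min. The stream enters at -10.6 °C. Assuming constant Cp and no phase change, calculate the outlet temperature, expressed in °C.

Q = 137000 kJ/min = 2283.3 kJ/s
ΔT = Q/(ṁ·Cp) = 2283.3/(21.4×2.32) = 45.99 K
T_out = -10.6 − 45.99 = -56.59 °C

T_out = -56.6 °C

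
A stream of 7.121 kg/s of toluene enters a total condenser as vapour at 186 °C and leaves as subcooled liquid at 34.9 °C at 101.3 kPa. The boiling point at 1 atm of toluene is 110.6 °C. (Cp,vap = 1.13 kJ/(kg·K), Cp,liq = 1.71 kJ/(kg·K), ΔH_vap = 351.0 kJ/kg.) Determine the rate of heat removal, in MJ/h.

Q_c = 14500 MJ/h

vapour 186→110.6 °C: -85.202 kJ/kg
condensation at 110.6 °C: -351 kJ/kg
liquid 110.6→34.9 °C: -129.45 kJ/kg
Δh = -85.202 + -351 + -129.45 = -565.65 kJ/kg
Q = ṁ·Δh = 7.121 kg/s × -565.65 kJ/kg = -4028 kJ/s
|Q| = 4028 kW = 14501 MJ/h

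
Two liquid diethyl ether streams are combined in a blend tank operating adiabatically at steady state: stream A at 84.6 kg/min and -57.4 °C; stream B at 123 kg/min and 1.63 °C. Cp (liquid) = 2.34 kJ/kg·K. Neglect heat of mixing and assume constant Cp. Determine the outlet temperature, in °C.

No heat crosses the boundary, so H_out = H_in.
T_out = Σ ṁᵢCp,ᵢTᵢ / Σ ṁᵢCp,ᵢ
      = -10894 / 485.78 = -22.426 °C

T_out = -22.4 °C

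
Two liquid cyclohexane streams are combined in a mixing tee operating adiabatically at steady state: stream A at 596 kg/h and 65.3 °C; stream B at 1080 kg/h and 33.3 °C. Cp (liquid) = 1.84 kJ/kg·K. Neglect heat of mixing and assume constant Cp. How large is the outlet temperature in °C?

Adiabatic, steady state ⇒ Σ ṁᵢCp,ᵢ(T_out − Tᵢ) = 0
Σ ṁᵢCp,ᵢTᵢ = 596×1.84×65.3 + 1080×1.84×33.3 = 137780
Σ ṁᵢCp,ᵢ = 596×1.84 + 1080×1.84 = 3083.8
T_out = 137780 / 3083.8 = 44.679 °C

T_out = 44.7 °C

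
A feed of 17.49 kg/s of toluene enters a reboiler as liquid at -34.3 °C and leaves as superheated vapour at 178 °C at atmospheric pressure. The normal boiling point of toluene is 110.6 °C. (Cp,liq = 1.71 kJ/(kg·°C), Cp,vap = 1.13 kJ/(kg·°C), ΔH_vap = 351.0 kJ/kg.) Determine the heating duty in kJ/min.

liquid -34.3→110.6 °C: 247.78 kJ/kg
vaporisation at 110.6 °C: 351 kJ/kg
vapour 110.6→178 °C: 76.162 kJ/kg
Δh = 247.78 + 351 + 76.162 = 674.94 kJ/kg
Q = ṁ·Δh = 17.49 kg/s × 674.94 kJ/kg = 11805 kJ/s
|Q| = 11805 kW = 708280 kJ/min

Q = 708000 kJ/min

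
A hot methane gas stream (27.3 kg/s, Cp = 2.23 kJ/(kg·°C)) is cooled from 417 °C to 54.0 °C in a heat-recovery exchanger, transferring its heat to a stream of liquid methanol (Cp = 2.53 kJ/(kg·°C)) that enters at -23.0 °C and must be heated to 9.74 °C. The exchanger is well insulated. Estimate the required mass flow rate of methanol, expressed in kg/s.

ṁ_c = 267 kg/s

Heat released by hot stream: Q = 27.3 × 2.23 × (417 − 54.0) = 22099 kJ/s
Energy balance on cold side (adiabatic exchanger): Q = ṁ_c·Cp_c·(T_c,out − T_c,in)
ṁ_c = 22099 / [2.53 × (9.74 − -23.0)] = 266.79 kg/s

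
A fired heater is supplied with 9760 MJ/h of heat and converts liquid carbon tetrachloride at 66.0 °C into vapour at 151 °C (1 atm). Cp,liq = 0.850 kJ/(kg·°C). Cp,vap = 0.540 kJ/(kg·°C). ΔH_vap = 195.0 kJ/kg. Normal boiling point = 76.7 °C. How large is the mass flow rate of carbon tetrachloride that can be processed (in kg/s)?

Δh = 0.850×(76.7−66.0) + 195.0 + 0.540×(151−76.7) = 244.22 kJ/kg
Q = 9760 MJ/h = 2711.1 kJ/s = 2711.1 kJ/s
ṁ = Q/Δh = 2711.1 / 244.22 = 11.101 kg/s

ṁ = 11.1 kg/s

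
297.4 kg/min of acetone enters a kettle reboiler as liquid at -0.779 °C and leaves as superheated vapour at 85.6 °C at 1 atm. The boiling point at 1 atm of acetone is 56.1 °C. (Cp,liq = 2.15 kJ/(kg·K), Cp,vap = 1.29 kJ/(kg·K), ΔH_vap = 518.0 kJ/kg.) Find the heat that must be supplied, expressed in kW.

Q = 3360 kW

liquid -0.779→56.1 °C: 122.29 kJ/kg
vaporisation at 56.1 °C: 518 kJ/kg
vapour 56.1→85.6 °C: 38.055 kJ/kg
Δh = 122.29 + 518 + 38.055 = 678.34 kJ/kg
Q = ṁ·Δh = 297.4 kg/min × 678.34 kJ/kg = 201740 kJ/min
|Q| = 3362.3 kW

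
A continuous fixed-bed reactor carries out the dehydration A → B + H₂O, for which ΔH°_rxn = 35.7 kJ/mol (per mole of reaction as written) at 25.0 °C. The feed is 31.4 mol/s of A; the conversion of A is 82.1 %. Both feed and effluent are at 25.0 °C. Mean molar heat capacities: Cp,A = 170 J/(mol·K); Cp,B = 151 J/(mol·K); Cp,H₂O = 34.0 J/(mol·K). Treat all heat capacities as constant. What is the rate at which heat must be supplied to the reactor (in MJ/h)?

Q_in = 3310 MJ/h

Extent of reaction ξ = 0.821 × 31.4 = 25.779 mol/s
Reaction term: ξ·ΔH°_rxn = 25.779 × 35.7 = 920.32 kJ/s
Q = ΔH = 920.32 kJ/s = 920.32 kW
Heat supplied = 3313.2 MJ/h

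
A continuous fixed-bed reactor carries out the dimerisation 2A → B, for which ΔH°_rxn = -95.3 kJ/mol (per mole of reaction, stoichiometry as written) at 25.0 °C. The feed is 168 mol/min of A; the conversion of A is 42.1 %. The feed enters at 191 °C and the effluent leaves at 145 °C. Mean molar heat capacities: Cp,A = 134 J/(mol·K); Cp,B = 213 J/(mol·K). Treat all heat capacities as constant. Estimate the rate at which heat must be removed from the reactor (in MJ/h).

Q_out = 278 MJ/h

Extent of reaction ξ = 0.421 × 168 / 2 = 35.364 mol/min
Reaction term: ξ·ΔH°_rxn = 35.364 × -95.3 = -3370.2 kJ/min
Sensible, feed 191→25 °C: -3737 kJ/min
Outlet flows (mol/min): A 97.272, B 35.364
Sensible, products 25→145 °C: 2468 kJ/min
Q = ΔH = -4639.1 kJ/min = -77.319 kW
Heat removed = 278.35 MJ/h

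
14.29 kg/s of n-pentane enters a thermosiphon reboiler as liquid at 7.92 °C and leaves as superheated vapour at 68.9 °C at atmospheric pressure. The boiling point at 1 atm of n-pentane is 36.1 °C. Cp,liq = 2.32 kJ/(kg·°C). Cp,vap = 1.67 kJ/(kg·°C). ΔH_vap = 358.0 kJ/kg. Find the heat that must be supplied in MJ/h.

liquid 7.92→36.1 °C: 65.378 kJ/kg
vaporisation at 36.1 °C: 358 kJ/kg
vapour 36.1→68.9 °C: 54.776 kJ/kg
Δh = 65.378 + 358 + 54.776 = 478.15 kJ/kg
Q = ṁ·Δh = 14.29 kg/s × 478.15 kJ/kg = 6832.8 kJ/s
|Q| = 6832.8 kW = 24598 MJ/h

Q = 24600 MJ/h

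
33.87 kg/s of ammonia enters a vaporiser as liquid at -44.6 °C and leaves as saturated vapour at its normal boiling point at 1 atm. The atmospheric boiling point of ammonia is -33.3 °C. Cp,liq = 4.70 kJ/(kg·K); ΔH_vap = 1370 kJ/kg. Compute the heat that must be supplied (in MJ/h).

Q = 174000 MJ/h

liquid -44.6→-33.3 °C: 53.11 kJ/kg
vaporisation at -33.3 °C: 1370 kJ/kg
Δh = 53.11 + 1370 = 1423.1 kJ/kg
Q = ṁ·Δh = 33.87 kg/s × 1423.1 kJ/kg = 48201 kJ/s
|Q| = 48201 kW = 173520 MJ/h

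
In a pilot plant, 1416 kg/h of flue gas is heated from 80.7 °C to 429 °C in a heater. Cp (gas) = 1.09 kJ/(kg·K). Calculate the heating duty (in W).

Q = 149000 W

Q = ṁ·Cp·ΔT = 1416 × 1.09 × (429 − 80.7) = 537580 kJ/h
Converting: 537580 / 3600 s = 149.33 kW
Heating duty = 149330 W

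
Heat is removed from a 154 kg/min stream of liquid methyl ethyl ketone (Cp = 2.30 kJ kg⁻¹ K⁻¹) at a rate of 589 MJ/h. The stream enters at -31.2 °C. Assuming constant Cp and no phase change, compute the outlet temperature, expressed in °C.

T_out = -58.9 °C

Q = 589 MJ/h = 9816.7 kJ/min
ΔT = Q/(ṁ·Cp) = 9816.7/(154×2.30) = 27.715 K
T_out = -31.2 − 27.715 = -58.915 °C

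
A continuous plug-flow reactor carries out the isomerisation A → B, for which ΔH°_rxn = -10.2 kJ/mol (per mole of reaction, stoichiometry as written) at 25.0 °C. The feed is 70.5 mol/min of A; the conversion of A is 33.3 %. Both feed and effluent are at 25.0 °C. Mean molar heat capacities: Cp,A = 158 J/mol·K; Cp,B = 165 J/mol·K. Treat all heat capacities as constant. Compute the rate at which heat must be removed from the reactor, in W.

Q_out = 3990 W

Extent of reaction ξ = 0.333 × 70.5 = 23.477 mol/min
Reaction term: ξ·ΔH°_rxn = 23.477 × -10.2 = -239.46 kJ/min
Q = ΔH = -239.46 kJ/min = -3.991 kW
Heat removed = 3991 W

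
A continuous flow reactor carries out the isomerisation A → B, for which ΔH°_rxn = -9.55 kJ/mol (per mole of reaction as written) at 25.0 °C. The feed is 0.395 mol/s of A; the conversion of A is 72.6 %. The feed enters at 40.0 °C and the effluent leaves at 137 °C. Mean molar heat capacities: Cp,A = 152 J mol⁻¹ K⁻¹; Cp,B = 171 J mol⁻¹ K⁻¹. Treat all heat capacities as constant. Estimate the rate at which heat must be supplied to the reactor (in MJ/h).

Q_in = 13.3 MJ/h

Extent of reaction ξ = 0.726 × 0.395 = 0.28677 mol/s
Reaction term: ξ·ΔH°_rxn = 0.28677 × -9.55 = -2.7387 kJ/s
Sensible, feed 40.0→25 °C: -0.9006 kJ/s
Outlet flows (mol/s): A 0.10823, B 0.28677
Sensible, products 25→137 °C: 7.3347 kJ/s
Q = ΔH = 3.6955 kJ/s = 3.6955 kW
Heat supplied = 13.304 MJ/h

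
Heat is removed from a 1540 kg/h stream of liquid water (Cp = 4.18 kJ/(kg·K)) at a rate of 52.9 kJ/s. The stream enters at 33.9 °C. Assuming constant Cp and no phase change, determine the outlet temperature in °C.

Q = 52.9 kJ/s = 190440 kJ/h
ΔT = Q/(ṁ·Cp) = 190440/(1540×4.18) = 29.584 K
T_out = 33.9 − 29.584 = 4.3157 °C

T_out = 4.32 °C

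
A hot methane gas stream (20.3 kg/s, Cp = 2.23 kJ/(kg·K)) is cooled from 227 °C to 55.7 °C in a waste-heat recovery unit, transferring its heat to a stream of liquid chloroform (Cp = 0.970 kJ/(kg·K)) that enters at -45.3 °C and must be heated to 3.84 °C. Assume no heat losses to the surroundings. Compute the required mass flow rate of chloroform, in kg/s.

ṁ_c = 163 kg/s

Heat released by hot stream: Q = 20.3 × 2.23 × (227 − 55.7) = 7754.6 kJ/s
Energy balance on cold side (adiabatic exchanger): Q = ṁ_c·Cp_c·(T_c,out − T_c,in)
ṁ_c = 7754.6 / [0.970 × (3.84 − -45.3)] = 162.69 kg/s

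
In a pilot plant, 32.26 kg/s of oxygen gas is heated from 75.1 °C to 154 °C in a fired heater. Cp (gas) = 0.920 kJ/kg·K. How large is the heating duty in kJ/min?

Q = 141000 kJ/min

Q = ṁ·Cp·ΔT = 32.26 × 0.920 × (154 − 75.1) = 2341.7 kJ/s
Heating duty = 140500 kJ/min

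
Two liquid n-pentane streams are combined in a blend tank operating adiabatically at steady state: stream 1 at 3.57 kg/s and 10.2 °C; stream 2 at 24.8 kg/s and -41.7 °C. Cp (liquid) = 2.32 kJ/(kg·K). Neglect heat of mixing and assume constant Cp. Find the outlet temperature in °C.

Adiabatic, steady state ⇒ Σ ṁᵢCp,ᵢ(T_out − Tᵢ) = 0
Σ ṁᵢCp,ᵢTᵢ = 3.57×2.32×10.2 + 24.8×2.32×-41.7 = -2314.8
Σ ṁᵢCp,ᵢ = 3.57×2.32 + 24.8×2.32 = 65.818
T_out = -2314.8 / 65.818 = -35.169 °C

T_out = -35.2 °C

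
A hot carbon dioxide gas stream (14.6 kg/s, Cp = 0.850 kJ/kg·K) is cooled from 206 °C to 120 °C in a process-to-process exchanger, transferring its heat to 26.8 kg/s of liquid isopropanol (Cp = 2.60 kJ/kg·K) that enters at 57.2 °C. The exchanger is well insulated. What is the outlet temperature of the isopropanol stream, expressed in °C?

Heat released by hot stream: Q = 14.6 × 0.850 × (206 − 120) = 1067.3 kJ/s
Energy balance on cold side (adiabatic exchanger): Q = ṁ_c·Cp_c·(T_c,out − T_c,in)
T_c,out = 57.2 + 1067.3/(26.8 × 2.60) = 72.517 °C

T_c,out = 72.5 °C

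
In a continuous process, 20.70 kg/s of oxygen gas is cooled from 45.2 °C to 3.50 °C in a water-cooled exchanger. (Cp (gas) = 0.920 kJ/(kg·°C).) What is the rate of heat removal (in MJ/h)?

Q_c = 2860 MJ/h

Q = ṁ·Cp·ΔT = 20.70 × 0.920 × (3.50 − 45.2) = -794.13 kJ/s
Cooling duty = 2858.9 MJ/h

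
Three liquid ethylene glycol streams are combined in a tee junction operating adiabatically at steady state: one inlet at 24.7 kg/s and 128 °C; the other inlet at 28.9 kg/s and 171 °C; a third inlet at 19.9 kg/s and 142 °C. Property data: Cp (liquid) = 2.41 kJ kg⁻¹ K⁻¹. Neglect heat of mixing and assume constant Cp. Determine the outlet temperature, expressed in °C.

No heat crosses the boundary, so H_out = H_in.
Σ ṁᵢCp,ᵢTᵢ = 24.7×2.41×128 + 28.9×2.41×171 + 19.9×2.41×142 = 26340
Σ ṁᵢCp,ᵢ = 24.7×2.41 + 28.9×2.41 + 19.9×2.41 = 177.13
T_out = 26340 / 177.13 = 148.7 °C

T_out = 149 °C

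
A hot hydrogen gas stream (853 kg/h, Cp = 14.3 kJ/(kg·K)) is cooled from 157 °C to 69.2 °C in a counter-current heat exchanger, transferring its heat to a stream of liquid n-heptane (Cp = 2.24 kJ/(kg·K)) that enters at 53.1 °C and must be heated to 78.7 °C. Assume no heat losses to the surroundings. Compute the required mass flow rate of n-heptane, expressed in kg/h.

Heat released by hot stream: Q = 853 × 14.3 × (157 − 69.2) = 1.071e+06 kJ/h
Energy balance on cold side (adiabatic exchanger): Q = ṁ_c·Cp_c·(T_c,out − T_c,in)
ṁ_c = 1.071e+06 / [2.24 × (78.7 − 53.1)] = 18676 kg/h

ṁ_c = 18700 kg/h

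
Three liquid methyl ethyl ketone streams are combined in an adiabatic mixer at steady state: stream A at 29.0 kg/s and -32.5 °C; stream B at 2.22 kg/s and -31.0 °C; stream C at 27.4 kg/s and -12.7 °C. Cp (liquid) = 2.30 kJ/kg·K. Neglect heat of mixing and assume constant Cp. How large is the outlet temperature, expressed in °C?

Energy balance with Q = 0: Σ ṁᵢCp,ᵢ(T_out − Tᵢ) = 0
Σ ṁᵢCp,ᵢTᵢ = 29.0×2.30×-32.5 + 2.22×2.30×-31.0 + 27.4×2.30×-12.7 = -3126.4
Σ ṁᵢCp,ᵢ = 29.0×2.30 + 2.22×2.30 + 27.4×2.30 = 134.83
T_out = -3126.4 / 134.83 = -23.188 °C

T_out = -23.2 °C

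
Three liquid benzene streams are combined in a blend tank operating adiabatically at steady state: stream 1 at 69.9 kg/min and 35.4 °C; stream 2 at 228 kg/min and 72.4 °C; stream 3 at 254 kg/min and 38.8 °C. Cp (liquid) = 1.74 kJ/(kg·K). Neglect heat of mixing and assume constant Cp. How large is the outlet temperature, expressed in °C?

T_out = 52.3 °C

Energy balance with Q = 0: Σ ṁᵢCp,ᵢ(T_out − Tᵢ) = 0
T_out = Σ ṁᵢCp,ᵢTᵢ / Σ ṁᵢCp,ᵢ
      = 50176 / 960.31 = 52.25 °C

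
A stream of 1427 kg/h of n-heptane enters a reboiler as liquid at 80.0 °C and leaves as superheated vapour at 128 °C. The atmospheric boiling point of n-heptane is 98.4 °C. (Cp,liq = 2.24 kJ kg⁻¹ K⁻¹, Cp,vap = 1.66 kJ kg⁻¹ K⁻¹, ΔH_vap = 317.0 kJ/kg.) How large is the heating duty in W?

liquid 80.0→98.4 °C: 41.216 kJ/kg
vaporisation at 98.4 °C: 317 kJ/kg
vapour 98.4→128 °C: 49.136 kJ/kg
Δh = 41.216 + 317 + 49.136 = 407.35 kJ/kg
Q = ṁ·Δh = 1427 kg/h × 407.35 kJ/kg = 581290 kJ/h
|Q| = 161.47 kW = 161470 W

Q = 161000 W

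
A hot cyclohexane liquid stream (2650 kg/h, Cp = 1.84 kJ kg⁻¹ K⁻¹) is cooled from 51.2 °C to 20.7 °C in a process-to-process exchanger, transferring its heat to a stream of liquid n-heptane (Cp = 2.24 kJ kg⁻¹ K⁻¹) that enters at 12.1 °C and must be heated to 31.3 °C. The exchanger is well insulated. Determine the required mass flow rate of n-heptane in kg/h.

ṁ_c = 3460 kg/h

Heat released by hot stream: Q = 2650 × 1.84 × (51.2 − 20.7) = 148720 kJ/h
Energy balance on cold side (adiabatic exchanger): Q = ṁ_c·Cp_c·(T_c,out − T_c,in)
ṁ_c = 148720 / [2.24 × (31.3 − 12.1)] = 3457.9 kg/h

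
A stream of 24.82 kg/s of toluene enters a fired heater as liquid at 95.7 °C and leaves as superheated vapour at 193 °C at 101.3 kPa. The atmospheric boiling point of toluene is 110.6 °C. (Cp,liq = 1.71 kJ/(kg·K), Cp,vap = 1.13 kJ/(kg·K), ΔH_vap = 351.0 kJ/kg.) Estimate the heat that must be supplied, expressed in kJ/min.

liquid 95.7→110.6 °C: 25.479 kJ/kg
vaporisation at 110.6 °C: 351 kJ/kg
vapour 110.6→193 °C: 93.112 kJ/kg
Δh = 25.479 + 351 + 93.112 = 469.59 kJ/kg
Q = ṁ·Δh = 24.82 kg/s × 469.59 kJ/kg = 11655 kJ/s
|Q| = 11655 kW = 699310 kJ/min

Q = 699000 kJ/min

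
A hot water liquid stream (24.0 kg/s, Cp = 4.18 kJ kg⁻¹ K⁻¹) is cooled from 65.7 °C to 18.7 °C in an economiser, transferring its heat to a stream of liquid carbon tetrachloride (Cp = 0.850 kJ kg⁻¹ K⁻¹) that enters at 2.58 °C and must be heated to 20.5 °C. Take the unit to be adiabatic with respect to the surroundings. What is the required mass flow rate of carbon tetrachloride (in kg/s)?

Heat released by hot stream: Q = 24.0 × 4.18 × (65.7 − 18.7) = 4715 kJ/s
Energy balance on cold side (adiabatic exchanger): Q = ṁ_c·Cp_c·(T_c,out − T_c,in)
ṁ_c = 4715 / [0.850 × (20.5 − 2.58)] = 309.55 kg/s

ṁ_c = 310 kg/s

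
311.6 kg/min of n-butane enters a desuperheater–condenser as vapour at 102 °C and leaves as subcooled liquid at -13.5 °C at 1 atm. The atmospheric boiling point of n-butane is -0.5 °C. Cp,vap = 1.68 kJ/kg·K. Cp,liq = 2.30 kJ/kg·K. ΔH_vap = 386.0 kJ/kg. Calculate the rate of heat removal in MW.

Q_c = 3.05 MW

vapour 102→-0.5 °C: -172.2 kJ/kg
condensation at -0.5 °C: -386 kJ/kg
liquid -0.5→-13.5 °C: -29.9 kJ/kg
Δh = -172.2 + -386 + -29.9 = -588.1 kJ/kg
Q = ṁ·Δh = 311.6 kg/min × -588.1 kJ/kg = -183250 kJ/min
|Q| = 3054.2 kW = 3.0542 MW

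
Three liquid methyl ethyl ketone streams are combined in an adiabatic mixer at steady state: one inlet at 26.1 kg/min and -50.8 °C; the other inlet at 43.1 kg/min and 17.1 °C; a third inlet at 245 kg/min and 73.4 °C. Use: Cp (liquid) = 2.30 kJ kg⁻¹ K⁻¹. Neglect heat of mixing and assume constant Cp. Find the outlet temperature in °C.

T_out = 55.4 °C

Adiabatic, steady state ⇒ Σ ṁᵢCp,ᵢ(T_out − Tᵢ) = 0
Σ ṁᵢCp,ᵢTᵢ = 26.1×2.30×-50.8 + 43.1×2.30×17.1 + 245×2.30×73.4 = 40006
Σ ṁᵢCp,ᵢ = 26.1×2.30 + 43.1×2.30 + 245×2.30 = 722.66
T_out = 40006 / 722.66 = 55.36 °C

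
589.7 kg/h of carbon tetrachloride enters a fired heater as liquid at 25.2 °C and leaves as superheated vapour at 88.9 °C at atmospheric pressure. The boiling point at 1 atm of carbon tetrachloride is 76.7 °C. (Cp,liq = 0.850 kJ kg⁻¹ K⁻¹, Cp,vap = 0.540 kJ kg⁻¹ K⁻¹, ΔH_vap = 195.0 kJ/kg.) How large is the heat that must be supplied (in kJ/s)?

Q = 40.2 kJ/s

liquid 25.2→76.7 °C: 43.775 kJ/kg
vaporisation at 76.7 °C: 195 kJ/kg
vapour 76.7→88.9 °C: 6.588 kJ/kg
Δh = 43.775 + 195 + 6.588 = 245.36 kJ/kg
Q = ṁ·Δh = 589.7 kg/h × 245.36 kJ/kg = 144690 kJ/h
|Q| = 40.192 kW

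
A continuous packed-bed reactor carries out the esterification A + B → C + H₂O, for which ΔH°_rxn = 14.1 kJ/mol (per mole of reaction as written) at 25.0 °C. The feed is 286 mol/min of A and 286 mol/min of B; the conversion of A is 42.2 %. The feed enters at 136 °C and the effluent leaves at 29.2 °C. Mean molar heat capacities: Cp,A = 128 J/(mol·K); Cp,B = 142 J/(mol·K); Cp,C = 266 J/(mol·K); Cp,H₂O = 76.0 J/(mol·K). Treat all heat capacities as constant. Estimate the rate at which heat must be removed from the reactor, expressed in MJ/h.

Extent of reaction ξ = 0.422 × 286 = 120.69 mol/min
Reaction term: ξ·ΔH°_rxn = 120.69 × 14.1 = 1701.8 kJ/min
Sensible, feed 136→25 °C: -8571.4 kJ/min
Outlet flows (mol/min): A 165.31, B 165.31, C 120.69, H₂O 120.69
Sensible, products 25→29.2 °C: 360.82 kJ/min
Q = ΔH = -6508.8 kJ/min = -108.48 kW
Heat removed = 390.53 MJ/h

Q_out = 391 MJ/h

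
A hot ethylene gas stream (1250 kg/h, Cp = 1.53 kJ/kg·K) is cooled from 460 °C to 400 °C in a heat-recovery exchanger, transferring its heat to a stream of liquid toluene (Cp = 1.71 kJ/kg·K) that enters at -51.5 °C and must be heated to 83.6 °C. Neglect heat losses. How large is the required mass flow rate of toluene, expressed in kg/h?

ṁ_c = 497 kg/h

Heat released by hot stream: Q = 1250 × 1.53 × (460 − 400) = 114750 kJ/h
Energy balance on cold side (adiabatic exchanger): Q = ṁ_c·Cp_c·(T_c,out − T_c,in)
ṁ_c = 114750 / [1.71 × (83.6 − -51.5)] = 496.71 kg/h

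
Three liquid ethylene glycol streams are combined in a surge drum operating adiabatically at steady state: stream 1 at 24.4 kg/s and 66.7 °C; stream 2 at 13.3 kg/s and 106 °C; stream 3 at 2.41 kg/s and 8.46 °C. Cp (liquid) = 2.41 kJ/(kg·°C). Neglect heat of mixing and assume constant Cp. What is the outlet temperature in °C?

T_out = 76.2 °C

Energy balance with Q = 0: Σ ṁᵢCp,ᵢ(T_out − Tᵢ) = 0
T_out = Σ ṁᵢCp,ᵢTᵢ / Σ ṁᵢCp,ᵢ
      = 7369 / 96.665 = 76.232 °C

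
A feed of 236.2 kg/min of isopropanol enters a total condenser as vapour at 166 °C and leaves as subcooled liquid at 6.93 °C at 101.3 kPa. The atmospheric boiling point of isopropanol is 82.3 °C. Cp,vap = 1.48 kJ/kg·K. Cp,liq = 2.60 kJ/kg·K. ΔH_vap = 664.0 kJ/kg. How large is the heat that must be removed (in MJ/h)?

Q_c = 13900 MJ/h

vapour 166→82.3 °C: -123.88 kJ/kg
condensation at 82.3 °C: -664 kJ/kg
liquid 82.3→6.93 °C: -195.96 kJ/kg
Δh = -123.88 + -664 + -195.96 = -983.84 kJ/kg
Q = ṁ·Δh = 236.2 kg/min × -983.84 kJ/kg = -232380 kJ/min
|Q| = 3873 kW = 13943 MJ/h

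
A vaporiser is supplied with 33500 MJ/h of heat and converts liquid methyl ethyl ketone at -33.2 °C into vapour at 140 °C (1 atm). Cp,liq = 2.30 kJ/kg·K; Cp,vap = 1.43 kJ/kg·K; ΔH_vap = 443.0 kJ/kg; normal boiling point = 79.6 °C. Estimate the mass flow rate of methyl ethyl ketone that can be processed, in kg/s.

Δh = 2.30×(79.6−-33.2) + 443.0 + 1.43×(140−79.6) = 788.81 kJ/kg
Q = 33500 MJ/h = 9305.6 kJ/s = 9305.6 kJ/s
ṁ = Q/Δh = 9305.6 / 788.81 = 11.797 kg/s

ṁ = 11.8 kg/s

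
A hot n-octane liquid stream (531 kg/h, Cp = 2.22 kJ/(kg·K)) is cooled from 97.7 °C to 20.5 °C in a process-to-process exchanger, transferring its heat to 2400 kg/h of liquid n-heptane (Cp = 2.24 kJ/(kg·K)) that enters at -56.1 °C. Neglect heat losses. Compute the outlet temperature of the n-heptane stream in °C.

Heat released by hot stream: Q = 531 × 2.22 × (97.7 − 20.5) = 91005 kJ/h
Energy balance on cold side (adiabatic exchanger): Q = ṁ_c·Cp_c·(T_c,out − T_c,in)
T_c,out = -56.1 + 91005/(2400 × 2.24) = -39.172 °C

T_c,out = -39.2 °C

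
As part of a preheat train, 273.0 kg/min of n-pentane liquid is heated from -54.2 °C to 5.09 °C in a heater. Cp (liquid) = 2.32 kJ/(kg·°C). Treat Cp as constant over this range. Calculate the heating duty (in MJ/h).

Q = ṁ·Cp·ΔT = 273.0 × 2.32 × (5.09 − -54.2) = 37552 kJ/min
Converting: 37552 / 60 s = 625.87 kW
Heating duty = 2253.1 MJ/h

Q = 2250 MJ/h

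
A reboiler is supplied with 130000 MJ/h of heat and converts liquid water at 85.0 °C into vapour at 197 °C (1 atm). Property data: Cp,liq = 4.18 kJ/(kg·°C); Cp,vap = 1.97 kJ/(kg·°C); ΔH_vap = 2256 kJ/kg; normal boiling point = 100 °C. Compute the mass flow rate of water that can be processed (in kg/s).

Δh = 4.18×(100−85.0) + 2256 + 1.97×(197−100) = 2509.8 kJ/kg
Q = 130000 MJ/h = 36111 kJ/s = 36111 kJ/s
ṁ = Q/Δh = 36111 / 2509.8 = 14.388 kg/s

ṁ = 14.4 kg/s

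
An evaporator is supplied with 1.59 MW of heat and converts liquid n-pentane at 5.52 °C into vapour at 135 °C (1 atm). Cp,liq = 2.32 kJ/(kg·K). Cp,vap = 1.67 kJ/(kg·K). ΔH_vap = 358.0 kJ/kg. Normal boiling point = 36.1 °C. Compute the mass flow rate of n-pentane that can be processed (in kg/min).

Δh = 2.32×(36.1−5.52) + 358.0 + 1.67×(135−36.1) = 594.11 kJ/kg
Q = 1.59 MW = 1590 kJ/s = 95400 kJ/min
ṁ = Q/Δh = 95400 / 594.11 = 160.58 kg/min

ṁ = 161 kg/min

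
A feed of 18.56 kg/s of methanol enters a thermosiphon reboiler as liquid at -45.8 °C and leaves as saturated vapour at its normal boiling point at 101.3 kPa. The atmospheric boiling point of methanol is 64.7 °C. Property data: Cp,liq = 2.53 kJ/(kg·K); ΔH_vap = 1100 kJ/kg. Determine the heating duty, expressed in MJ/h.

liquid -45.8→64.7 °C: 279.56 kJ/kg
vaporisation at 64.7 °C: 1100 kJ/kg
Δh = 279.56 + 1100 = 1379.6 kJ/kg
Q = ṁ·Δh = 18.56 kg/s × 1379.6 kJ/kg = 25605 kJ/s
|Q| = 25605 kW = 92177 MJ/h

Q = 92200 MJ/h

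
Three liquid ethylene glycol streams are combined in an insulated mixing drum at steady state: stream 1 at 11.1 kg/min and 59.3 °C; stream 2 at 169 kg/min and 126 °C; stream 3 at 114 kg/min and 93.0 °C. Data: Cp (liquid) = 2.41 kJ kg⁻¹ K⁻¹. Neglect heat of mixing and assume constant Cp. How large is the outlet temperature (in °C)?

T_out = 111 °C

No heat crosses the boundary, so H_out = H_in.
T_out = Σ ṁᵢCp,ᵢTᵢ / Σ ṁᵢCp,ᵢ
      = 78456 / 708.78 = 110.69 °C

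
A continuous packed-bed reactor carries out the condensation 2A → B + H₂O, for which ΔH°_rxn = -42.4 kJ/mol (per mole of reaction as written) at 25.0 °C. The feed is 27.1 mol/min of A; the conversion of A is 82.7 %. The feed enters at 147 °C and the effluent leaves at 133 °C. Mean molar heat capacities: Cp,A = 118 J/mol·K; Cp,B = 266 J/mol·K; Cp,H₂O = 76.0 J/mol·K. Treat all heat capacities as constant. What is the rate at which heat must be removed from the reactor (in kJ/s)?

Extent of reaction ξ = 0.827 × 27.1 / 2 = 11.206 mol/min
Reaction term: ξ·ΔH°_rxn = 11.206 × -42.4 = -475.13 kJ/min
Sensible, feed 147→25 °C: -390.13 kJ/min
Outlet flows (mol/min): A 4.6883, B 11.206, H₂O 11.206
Sensible, products 25→133 °C: 473.65 kJ/min
Q = ΔH = -391.61 kJ/min = -6.5269 kW
Heat removed = 6.5269 kJ/s

Q_out = 6.53 kJ/s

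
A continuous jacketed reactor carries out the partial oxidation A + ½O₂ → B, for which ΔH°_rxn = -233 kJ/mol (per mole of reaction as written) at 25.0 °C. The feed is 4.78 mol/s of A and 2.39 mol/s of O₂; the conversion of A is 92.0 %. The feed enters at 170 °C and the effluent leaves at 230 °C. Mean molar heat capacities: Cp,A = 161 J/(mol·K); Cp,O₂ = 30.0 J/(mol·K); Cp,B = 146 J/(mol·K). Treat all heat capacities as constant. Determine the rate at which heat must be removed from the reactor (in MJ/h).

Q_out = 3600 MJ/h

Extent of reaction ξ = 0.920 × 4.78 = 4.3976 mol/s
Reaction term: ξ·ΔH°_rxn = 4.3976 × -233 = -1024.6 kJ/s
Sensible, feed 170→25 °C: -121.99 kJ/s
Outlet flows (mol/s): A 0.3824, O₂ 0.1912, B 4.3976
Sensible, products 25→230 °C: 145.42 kJ/s
Q = ΔH = -1001.2 kJ/s = -1001.2 kW
Heat removed = 3604.4 MJ/h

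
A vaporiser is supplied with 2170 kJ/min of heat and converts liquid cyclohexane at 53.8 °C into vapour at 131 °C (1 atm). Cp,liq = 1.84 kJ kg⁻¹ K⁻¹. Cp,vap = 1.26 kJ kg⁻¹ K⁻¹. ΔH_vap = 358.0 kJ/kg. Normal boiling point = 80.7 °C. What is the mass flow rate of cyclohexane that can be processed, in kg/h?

Δh = 1.84×(80.7−53.8) + 358.0 + 1.26×(131−80.7) = 470.87 kJ/kg
Q = 2170 kJ/min = 36.167 kJ/s = 130200 kJ/h
ṁ = Q/Δh = 130200 / 470.87 = 276.51 kg/h

ṁ = 277 kg/h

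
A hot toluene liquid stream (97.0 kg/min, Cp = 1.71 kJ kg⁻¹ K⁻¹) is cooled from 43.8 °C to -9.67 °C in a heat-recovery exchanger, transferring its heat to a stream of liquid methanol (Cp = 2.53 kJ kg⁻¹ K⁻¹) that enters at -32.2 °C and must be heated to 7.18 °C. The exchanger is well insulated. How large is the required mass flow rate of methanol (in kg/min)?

ṁ_c = 89.0 kg/min

Heat released by hot stream: Q = 97.0 × 1.71 × (43.8 − -9.67) = 8869.1 kJ/min
Energy balance on cold side (adiabatic exchanger): Q = ṁ_c·Cp_c·(T_c,out − T_c,in)
ṁ_c = 8869.1 / [2.53 × (7.18 − -32.2)] = 89.019 kg/min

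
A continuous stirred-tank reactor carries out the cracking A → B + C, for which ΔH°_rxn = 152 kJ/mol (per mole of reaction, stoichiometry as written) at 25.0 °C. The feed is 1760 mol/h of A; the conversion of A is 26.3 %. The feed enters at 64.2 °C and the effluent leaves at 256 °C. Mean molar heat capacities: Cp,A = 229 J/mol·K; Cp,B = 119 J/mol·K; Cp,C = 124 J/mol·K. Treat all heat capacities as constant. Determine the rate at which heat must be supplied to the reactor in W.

Q_in = 41400 W

Extent of reaction ξ = 0.263 × 1760 = 462.88 mol/h
Reaction term: ξ·ΔH°_rxn = 462.88 × 152 = 70358 kJ/h
Sensible, feed 64.2→25 °C: -15799 kJ/h
Outlet flows (mol/h): A 1297.1, B 462.88, C 462.88
Sensible, products 25→256 °C: 94599 kJ/h
Q = ΔH = 149160 kJ/h = 41.433 kW
Heat supplied = 41433 W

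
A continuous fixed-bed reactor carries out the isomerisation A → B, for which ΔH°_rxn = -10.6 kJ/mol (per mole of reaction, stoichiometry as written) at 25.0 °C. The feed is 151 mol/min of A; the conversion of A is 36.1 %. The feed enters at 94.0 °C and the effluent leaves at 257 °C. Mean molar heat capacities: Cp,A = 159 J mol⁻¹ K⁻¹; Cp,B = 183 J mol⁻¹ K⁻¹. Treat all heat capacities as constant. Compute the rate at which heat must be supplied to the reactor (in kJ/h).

Extent of reaction ξ = 0.361 × 151 = 54.511 mol/min
Reaction term: ξ·ΔH°_rxn = 54.511 × -10.6 = -577.82 kJ/min
Sensible, feed 94.0→25 °C: -1656.6 kJ/min
Outlet flows (mol/min): A 96.489, B 54.511
Sensible, products 25→257 °C: 5873.6 kJ/min
Q = ΔH = 3639.2 kJ/min = 60.653 kW
Heat supplied = 218350 kJ/h

Q_in = 218000 kJ/h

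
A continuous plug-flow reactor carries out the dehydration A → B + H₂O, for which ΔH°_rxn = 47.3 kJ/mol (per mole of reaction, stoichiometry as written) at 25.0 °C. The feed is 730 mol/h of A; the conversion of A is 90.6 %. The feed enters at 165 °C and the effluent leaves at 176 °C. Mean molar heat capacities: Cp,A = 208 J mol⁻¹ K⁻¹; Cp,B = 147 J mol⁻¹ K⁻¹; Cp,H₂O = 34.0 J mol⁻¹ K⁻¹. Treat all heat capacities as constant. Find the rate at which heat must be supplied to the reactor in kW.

Extent of reaction ξ = 0.906 × 730 = 661.38 mol/h
Reaction term: ξ·ΔH°_rxn = 661.38 × 47.3 = 31283 kJ/h
Sensible, feed 165→25 °C: -21258 kJ/h
Outlet flows (mol/h): A 68.62, B 661.38, H₂O 661.38
Sensible, products 25→176 °C: 20231 kJ/h
Q = ΔH = 30257 kJ/h = 8.4047 kW
Heat supplied = 8.4047 kW

Q_in = 8.40 kW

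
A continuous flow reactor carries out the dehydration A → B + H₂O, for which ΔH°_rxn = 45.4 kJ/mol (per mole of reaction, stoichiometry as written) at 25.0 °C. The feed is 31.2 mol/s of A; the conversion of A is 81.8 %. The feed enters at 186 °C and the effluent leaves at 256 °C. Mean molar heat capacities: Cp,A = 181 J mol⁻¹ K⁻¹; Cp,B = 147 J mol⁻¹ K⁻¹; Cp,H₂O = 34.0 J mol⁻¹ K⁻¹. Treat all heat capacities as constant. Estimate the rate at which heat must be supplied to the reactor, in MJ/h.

Extent of reaction ξ = 0.818 × 31.2 = 25.522 mol/s
Reaction term: ξ·ΔH°_rxn = 25.522 × 45.4 = 1158.7 kJ/s
Sensible, feed 186→25 °C: -909.2 kJ/s
Outlet flows (mol/s): A 5.6784, B 25.522, H₂O 25.522
Sensible, products 25→256 °C: 1304.5 kJ/s
Q = ΔH = 1554 kJ/s = 1554 kW
Heat supplied = 5594.3 MJ/h

Q_in = 5590 MJ/h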